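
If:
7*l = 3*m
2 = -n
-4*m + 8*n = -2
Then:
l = -3/2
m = -7/2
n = -2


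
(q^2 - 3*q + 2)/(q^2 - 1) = (q - 2)/(q + 1)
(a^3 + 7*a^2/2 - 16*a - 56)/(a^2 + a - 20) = (a^2 + 15*a/2 + 14)/(a + 5)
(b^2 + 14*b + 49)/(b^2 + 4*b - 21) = (b + 7)/(b - 3)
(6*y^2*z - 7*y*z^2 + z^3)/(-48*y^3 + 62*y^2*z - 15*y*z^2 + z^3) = -z/(8*y - z)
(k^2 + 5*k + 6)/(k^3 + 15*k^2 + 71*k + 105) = (k + 2)/(k^2 + 12*k + 35)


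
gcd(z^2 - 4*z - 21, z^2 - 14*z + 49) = z - 7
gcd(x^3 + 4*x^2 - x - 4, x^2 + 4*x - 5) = x - 1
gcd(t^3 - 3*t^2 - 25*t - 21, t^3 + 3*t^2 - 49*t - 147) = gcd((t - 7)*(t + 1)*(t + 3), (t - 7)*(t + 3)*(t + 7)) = t^2 - 4*t - 21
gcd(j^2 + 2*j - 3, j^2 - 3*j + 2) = j - 1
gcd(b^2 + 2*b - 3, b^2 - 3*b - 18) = b + 3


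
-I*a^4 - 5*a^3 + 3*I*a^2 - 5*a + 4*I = (a - 4*I)*(a - I)^2*(-I*a + 1)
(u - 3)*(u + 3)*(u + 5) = u^3 + 5*u^2 - 9*u - 45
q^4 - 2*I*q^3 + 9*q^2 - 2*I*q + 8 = (q - 4*I)*(q - I)*(q + I)*(q + 2*I)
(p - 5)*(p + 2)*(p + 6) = p^3 + 3*p^2 - 28*p - 60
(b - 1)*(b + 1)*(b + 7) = b^3 + 7*b^2 - b - 7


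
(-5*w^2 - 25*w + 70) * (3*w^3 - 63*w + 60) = -15*w^5 - 75*w^4 + 525*w^3 + 1275*w^2 - 5910*w + 4200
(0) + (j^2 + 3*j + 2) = j^2 + 3*j + 2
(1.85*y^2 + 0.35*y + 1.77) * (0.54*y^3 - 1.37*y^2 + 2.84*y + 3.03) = 0.999*y^5 - 2.3455*y^4 + 5.7303*y^3 + 4.1746*y^2 + 6.0873*y + 5.3631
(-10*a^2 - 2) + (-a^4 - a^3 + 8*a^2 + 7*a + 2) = -a^4 - a^3 - 2*a^2 + 7*a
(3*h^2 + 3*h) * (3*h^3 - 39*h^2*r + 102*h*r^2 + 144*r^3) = 9*h^5 - 117*h^4*r + 9*h^4 + 306*h^3*r^2 - 117*h^3*r + 432*h^2*r^3 + 306*h^2*r^2 + 432*h*r^3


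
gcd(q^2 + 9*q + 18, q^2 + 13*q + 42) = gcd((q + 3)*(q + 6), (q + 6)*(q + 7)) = q + 6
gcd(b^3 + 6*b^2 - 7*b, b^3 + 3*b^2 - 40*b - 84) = b + 7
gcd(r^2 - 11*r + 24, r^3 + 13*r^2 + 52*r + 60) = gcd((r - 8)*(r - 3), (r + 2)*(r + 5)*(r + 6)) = 1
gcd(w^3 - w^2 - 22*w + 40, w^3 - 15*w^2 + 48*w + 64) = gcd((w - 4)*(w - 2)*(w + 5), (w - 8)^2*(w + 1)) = 1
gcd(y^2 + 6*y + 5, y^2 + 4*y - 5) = y + 5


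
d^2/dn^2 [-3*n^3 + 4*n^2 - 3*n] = 8 - 18*n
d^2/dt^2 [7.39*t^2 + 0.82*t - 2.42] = 14.7800000000000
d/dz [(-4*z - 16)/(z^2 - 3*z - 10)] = 4*(z^2 + 8*z - 2)/(z^4 - 6*z^3 - 11*z^2 + 60*z + 100)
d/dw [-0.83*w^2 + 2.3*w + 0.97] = 2.3 - 1.66*w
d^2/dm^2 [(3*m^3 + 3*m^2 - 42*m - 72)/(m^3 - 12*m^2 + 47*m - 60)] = 6*(13*m^3 - 27*m^2 - 369*m + 1119)/(m^6 - 24*m^5 + 237*m^4 - 1232*m^3 + 3555*m^2 - 5400*m + 3375)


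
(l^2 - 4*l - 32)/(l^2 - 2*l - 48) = (l + 4)/(l + 6)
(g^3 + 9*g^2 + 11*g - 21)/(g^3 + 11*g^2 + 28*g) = (g^2 + 2*g - 3)/(g*(g + 4))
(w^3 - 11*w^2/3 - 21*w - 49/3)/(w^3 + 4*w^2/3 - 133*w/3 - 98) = (w + 1)/(w + 6)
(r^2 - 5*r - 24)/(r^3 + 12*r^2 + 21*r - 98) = (r^2 - 5*r - 24)/(r^3 + 12*r^2 + 21*r - 98)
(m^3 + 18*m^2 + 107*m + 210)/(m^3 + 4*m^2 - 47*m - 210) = (m + 7)/(m - 7)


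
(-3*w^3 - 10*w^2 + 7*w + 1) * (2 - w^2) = 3*w^5 + 10*w^4 - 13*w^3 - 21*w^2 + 14*w + 2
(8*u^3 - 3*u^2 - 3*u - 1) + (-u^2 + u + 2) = 8*u^3 - 4*u^2 - 2*u + 1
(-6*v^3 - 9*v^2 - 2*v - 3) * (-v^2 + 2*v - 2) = 6*v^5 - 3*v^4 - 4*v^3 + 17*v^2 - 2*v + 6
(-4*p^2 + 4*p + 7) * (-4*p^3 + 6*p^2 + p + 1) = 16*p^5 - 40*p^4 - 8*p^3 + 42*p^2 + 11*p + 7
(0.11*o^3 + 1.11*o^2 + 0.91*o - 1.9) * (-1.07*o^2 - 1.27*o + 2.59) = -0.1177*o^5 - 1.3274*o^4 - 2.0985*o^3 + 3.7522*o^2 + 4.7699*o - 4.921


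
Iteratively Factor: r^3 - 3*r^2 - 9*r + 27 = (r + 3)*(r^2 - 6*r + 9) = (r - 3)*(r + 3)*(r - 3)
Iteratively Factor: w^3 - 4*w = (w - 2)*(w^2 + 2*w) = w*(w - 2)*(w + 2)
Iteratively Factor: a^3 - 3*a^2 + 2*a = (a - 1)*(a^2 - 2*a) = (a - 2)*(a - 1)*(a)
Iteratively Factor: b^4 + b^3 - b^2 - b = (b)*(b^3 + b^2 - b - 1) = b*(b + 1)*(b^2 - 1) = b*(b + 1)^2*(b - 1)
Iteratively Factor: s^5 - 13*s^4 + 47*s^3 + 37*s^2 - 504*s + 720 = (s - 4)*(s^4 - 9*s^3 + 11*s^2 + 81*s - 180) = (s - 4)*(s - 3)*(s^3 - 6*s^2 - 7*s + 60) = (s - 5)*(s - 4)*(s - 3)*(s^2 - s - 12) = (s - 5)*(s - 4)^2*(s - 3)*(s + 3)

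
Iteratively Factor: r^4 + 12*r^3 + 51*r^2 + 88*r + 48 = (r + 4)*(r^3 + 8*r^2 + 19*r + 12) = (r + 3)*(r + 4)*(r^2 + 5*r + 4) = (r + 3)*(r + 4)^2*(r + 1)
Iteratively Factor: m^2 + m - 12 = (m + 4)*(m - 3)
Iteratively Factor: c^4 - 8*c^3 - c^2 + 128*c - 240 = (c - 5)*(c^3 - 3*c^2 - 16*c + 48) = (c - 5)*(c - 4)*(c^2 + c - 12) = (c - 5)*(c - 4)*(c - 3)*(c + 4)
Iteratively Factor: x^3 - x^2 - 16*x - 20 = (x + 2)*(x^2 - 3*x - 10) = (x - 5)*(x + 2)*(x + 2)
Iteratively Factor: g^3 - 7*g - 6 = (g + 2)*(g^2 - 2*g - 3) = (g + 1)*(g + 2)*(g - 3)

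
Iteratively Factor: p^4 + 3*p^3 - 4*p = (p + 2)*(p^3 + p^2 - 2*p) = p*(p + 2)*(p^2 + p - 2) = p*(p + 2)^2*(p - 1)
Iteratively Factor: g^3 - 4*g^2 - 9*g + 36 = (g - 3)*(g^2 - g - 12) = (g - 4)*(g - 3)*(g + 3)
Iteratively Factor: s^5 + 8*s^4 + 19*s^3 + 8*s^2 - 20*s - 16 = (s + 2)*(s^4 + 6*s^3 + 7*s^2 - 6*s - 8) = (s + 1)*(s + 2)*(s^3 + 5*s^2 + 2*s - 8) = (s + 1)*(s + 2)^2*(s^2 + 3*s - 4) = (s - 1)*(s + 1)*(s + 2)^2*(s + 4)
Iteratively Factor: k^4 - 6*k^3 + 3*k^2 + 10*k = (k - 5)*(k^3 - k^2 - 2*k) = k*(k - 5)*(k^2 - k - 2) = k*(k - 5)*(k + 1)*(k - 2)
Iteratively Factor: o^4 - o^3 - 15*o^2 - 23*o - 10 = (o - 5)*(o^3 + 4*o^2 + 5*o + 2) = (o - 5)*(o + 1)*(o^2 + 3*o + 2) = (o - 5)*(o + 1)^2*(o + 2)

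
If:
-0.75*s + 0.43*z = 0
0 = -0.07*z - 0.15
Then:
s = -1.23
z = -2.14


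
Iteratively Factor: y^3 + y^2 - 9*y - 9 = (y - 3)*(y^2 + 4*y + 3) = (y - 3)*(y + 3)*(y + 1)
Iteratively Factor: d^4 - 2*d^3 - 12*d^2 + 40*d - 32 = (d - 2)*(d^3 - 12*d + 16) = (d - 2)*(d + 4)*(d^2 - 4*d + 4) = (d - 2)^2*(d + 4)*(d - 2)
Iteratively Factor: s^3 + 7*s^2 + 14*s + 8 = (s + 2)*(s^2 + 5*s + 4) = (s + 2)*(s + 4)*(s + 1)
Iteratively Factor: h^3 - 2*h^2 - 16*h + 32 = (h - 2)*(h^2 - 16) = (h - 4)*(h - 2)*(h + 4)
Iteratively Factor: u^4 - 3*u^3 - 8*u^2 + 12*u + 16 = (u - 4)*(u^3 + u^2 - 4*u - 4) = (u - 4)*(u + 2)*(u^2 - u - 2) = (u - 4)*(u - 2)*(u + 2)*(u + 1)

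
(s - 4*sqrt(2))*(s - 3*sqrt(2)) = s^2 - 7*sqrt(2)*s + 24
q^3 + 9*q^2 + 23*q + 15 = (q + 1)*(q + 3)*(q + 5)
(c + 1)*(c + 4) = c^2 + 5*c + 4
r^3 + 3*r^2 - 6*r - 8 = (r - 2)*(r + 1)*(r + 4)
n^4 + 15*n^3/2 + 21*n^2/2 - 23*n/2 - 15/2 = (n - 1)*(n + 1/2)*(n + 3)*(n + 5)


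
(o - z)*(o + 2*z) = o^2 + o*z - 2*z^2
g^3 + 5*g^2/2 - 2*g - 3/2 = (g - 1)*(g + 1/2)*(g + 3)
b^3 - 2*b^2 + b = b*(b - 1)^2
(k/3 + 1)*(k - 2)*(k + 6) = k^3/3 + 7*k^2/3 - 12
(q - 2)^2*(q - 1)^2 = q^4 - 6*q^3 + 13*q^2 - 12*q + 4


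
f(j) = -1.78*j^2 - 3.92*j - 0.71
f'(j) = -3.56*j - 3.92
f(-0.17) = -0.10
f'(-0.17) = -3.31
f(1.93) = -14.91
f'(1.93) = -10.79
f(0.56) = -3.46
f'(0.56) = -5.91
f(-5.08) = -26.73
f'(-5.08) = 14.16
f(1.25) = -8.39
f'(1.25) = -8.37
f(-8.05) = -84.50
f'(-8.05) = 24.74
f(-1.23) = 1.42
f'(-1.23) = 0.46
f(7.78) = -138.95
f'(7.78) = -31.62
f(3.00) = -28.49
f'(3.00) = -14.60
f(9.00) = -180.17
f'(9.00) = -35.96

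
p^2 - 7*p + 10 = (p - 5)*(p - 2)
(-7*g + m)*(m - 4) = -7*g*m + 28*g + m^2 - 4*m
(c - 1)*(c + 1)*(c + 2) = c^3 + 2*c^2 - c - 2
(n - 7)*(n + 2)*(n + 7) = n^3 + 2*n^2 - 49*n - 98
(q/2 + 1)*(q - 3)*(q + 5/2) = q^3/2 + 3*q^2/4 - 17*q/4 - 15/2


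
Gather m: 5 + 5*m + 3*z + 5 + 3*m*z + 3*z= m*(3*z + 5) + 6*z + 10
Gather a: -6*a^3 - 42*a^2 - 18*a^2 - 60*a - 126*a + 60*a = -6*a^3 - 60*a^2 - 126*a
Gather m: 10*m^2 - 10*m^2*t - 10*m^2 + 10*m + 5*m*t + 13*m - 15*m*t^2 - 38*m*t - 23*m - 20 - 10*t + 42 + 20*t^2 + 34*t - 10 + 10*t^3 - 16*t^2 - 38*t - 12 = -10*m^2*t + m*(-15*t^2 - 33*t) + 10*t^3 + 4*t^2 - 14*t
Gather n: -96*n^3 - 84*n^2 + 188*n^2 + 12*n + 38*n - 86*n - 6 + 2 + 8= -96*n^3 + 104*n^2 - 36*n + 4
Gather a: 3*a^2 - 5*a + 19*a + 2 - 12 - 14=3*a^2 + 14*a - 24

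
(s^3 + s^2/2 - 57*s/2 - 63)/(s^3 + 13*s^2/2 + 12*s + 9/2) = (2*s^2 - 5*s - 42)/(2*s^2 + 7*s + 3)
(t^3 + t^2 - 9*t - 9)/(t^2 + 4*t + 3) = t - 3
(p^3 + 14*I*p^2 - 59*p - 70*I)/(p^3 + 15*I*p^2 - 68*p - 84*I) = (p + 5*I)/(p + 6*I)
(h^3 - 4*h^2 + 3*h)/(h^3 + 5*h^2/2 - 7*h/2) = 2*(h - 3)/(2*h + 7)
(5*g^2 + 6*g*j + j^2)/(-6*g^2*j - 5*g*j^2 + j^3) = (-5*g - j)/(j*(6*g - j))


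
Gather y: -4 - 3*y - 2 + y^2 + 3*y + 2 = y^2 - 4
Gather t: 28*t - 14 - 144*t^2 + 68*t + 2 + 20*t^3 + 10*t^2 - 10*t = 20*t^3 - 134*t^2 + 86*t - 12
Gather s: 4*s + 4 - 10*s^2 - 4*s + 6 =10 - 10*s^2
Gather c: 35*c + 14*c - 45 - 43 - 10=49*c - 98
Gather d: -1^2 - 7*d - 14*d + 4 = 3 - 21*d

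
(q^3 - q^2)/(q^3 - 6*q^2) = (q - 1)/(q - 6)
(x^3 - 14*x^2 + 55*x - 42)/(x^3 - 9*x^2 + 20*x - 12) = (x - 7)/(x - 2)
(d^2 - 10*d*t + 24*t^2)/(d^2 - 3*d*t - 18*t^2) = (d - 4*t)/(d + 3*t)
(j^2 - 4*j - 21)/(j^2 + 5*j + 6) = (j - 7)/(j + 2)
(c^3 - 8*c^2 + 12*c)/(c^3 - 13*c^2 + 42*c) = (c - 2)/(c - 7)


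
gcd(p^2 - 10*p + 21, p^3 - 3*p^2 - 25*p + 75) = p - 3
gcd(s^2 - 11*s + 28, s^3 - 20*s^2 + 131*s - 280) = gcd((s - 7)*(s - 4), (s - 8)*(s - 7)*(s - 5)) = s - 7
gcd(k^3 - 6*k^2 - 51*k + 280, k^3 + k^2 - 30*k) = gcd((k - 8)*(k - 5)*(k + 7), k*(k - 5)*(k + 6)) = k - 5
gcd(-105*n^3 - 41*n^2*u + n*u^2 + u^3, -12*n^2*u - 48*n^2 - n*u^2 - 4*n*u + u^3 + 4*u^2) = 3*n + u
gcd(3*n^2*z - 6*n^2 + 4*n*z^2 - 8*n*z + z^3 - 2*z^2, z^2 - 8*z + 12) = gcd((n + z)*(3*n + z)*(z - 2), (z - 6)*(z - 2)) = z - 2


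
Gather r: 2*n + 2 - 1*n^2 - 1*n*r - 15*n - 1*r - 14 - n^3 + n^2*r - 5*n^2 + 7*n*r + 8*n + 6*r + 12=-n^3 - 6*n^2 - 5*n + r*(n^2 + 6*n + 5)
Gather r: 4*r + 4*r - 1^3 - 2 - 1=8*r - 4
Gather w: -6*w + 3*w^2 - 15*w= 3*w^2 - 21*w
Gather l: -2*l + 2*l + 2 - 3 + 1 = 0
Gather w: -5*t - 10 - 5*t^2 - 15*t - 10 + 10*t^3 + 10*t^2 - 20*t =10*t^3 + 5*t^2 - 40*t - 20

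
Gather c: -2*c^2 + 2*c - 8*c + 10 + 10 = -2*c^2 - 6*c + 20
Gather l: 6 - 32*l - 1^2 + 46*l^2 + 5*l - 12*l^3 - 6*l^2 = -12*l^3 + 40*l^2 - 27*l + 5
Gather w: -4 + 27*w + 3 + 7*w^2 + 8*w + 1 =7*w^2 + 35*w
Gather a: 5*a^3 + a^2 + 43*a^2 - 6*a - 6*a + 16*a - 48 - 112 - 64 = 5*a^3 + 44*a^2 + 4*a - 224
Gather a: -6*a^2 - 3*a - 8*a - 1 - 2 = -6*a^2 - 11*a - 3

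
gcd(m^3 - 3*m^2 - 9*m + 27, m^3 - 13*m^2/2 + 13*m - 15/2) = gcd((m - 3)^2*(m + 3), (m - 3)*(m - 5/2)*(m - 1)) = m - 3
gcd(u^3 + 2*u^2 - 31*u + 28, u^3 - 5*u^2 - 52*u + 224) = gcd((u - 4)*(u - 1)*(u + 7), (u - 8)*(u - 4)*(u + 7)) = u^2 + 3*u - 28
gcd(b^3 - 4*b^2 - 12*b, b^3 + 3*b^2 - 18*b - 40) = b + 2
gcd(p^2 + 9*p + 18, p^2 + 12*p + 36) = p + 6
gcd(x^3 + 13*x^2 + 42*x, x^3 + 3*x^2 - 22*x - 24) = x + 6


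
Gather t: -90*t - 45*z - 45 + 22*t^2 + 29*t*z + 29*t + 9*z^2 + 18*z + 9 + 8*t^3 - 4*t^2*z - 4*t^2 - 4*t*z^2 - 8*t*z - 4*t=8*t^3 + t^2*(18 - 4*z) + t*(-4*z^2 + 21*z - 65) + 9*z^2 - 27*z - 36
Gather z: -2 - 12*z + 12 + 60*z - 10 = 48*z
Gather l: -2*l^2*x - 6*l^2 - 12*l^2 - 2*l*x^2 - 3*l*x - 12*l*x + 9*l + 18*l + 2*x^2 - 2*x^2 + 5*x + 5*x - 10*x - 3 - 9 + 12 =l^2*(-2*x - 18) + l*(-2*x^2 - 15*x + 27)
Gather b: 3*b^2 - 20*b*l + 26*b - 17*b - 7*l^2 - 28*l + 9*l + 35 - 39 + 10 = 3*b^2 + b*(9 - 20*l) - 7*l^2 - 19*l + 6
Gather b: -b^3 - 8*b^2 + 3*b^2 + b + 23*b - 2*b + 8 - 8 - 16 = -b^3 - 5*b^2 + 22*b - 16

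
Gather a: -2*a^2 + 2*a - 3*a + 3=-2*a^2 - a + 3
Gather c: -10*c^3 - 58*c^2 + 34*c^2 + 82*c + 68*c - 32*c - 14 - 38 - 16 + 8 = -10*c^3 - 24*c^2 + 118*c - 60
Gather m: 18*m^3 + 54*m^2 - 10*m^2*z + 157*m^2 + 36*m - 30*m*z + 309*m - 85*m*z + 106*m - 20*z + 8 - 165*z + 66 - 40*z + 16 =18*m^3 + m^2*(211 - 10*z) + m*(451 - 115*z) - 225*z + 90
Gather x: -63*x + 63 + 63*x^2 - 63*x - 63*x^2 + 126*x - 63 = 0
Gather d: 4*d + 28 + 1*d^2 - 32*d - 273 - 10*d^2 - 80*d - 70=-9*d^2 - 108*d - 315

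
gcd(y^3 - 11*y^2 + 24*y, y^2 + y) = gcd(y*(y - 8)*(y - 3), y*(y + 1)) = y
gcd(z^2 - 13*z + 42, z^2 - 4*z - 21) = z - 7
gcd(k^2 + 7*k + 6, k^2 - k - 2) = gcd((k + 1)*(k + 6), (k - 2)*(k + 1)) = k + 1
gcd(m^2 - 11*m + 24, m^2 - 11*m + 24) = m^2 - 11*m + 24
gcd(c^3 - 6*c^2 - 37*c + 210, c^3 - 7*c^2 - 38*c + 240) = c^2 + c - 30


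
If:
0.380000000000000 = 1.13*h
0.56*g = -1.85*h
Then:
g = -1.11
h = 0.34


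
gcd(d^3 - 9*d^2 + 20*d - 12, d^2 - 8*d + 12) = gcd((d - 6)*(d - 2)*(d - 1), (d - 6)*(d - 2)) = d^2 - 8*d + 12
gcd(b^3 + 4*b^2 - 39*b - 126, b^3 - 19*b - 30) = b + 3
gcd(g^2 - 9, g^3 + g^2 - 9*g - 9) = g^2 - 9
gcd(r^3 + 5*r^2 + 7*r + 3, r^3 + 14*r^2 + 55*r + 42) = r + 1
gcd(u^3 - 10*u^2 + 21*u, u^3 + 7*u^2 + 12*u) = u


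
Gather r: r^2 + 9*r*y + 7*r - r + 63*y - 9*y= r^2 + r*(9*y + 6) + 54*y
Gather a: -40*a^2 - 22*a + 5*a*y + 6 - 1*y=-40*a^2 + a*(5*y - 22) - y + 6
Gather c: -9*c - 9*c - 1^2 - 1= -18*c - 2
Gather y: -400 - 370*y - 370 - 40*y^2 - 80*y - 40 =-40*y^2 - 450*y - 810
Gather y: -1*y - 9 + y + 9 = 0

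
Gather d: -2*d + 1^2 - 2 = -2*d - 1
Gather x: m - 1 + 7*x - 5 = m + 7*x - 6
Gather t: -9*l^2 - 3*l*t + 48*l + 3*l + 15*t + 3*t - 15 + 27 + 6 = -9*l^2 + 51*l + t*(18 - 3*l) + 18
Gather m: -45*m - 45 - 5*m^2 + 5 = -5*m^2 - 45*m - 40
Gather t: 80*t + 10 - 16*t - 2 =64*t + 8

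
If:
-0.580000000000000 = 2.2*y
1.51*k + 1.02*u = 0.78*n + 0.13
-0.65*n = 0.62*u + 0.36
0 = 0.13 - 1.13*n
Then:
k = 0.62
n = 0.12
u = -0.70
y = -0.26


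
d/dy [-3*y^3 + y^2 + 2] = y*(2 - 9*y)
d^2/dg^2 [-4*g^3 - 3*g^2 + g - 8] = -24*g - 6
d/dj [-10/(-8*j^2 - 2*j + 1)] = 20*(-8*j - 1)/(8*j^2 + 2*j - 1)^2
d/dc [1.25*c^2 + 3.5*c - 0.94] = 2.5*c + 3.5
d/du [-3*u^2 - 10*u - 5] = -6*u - 10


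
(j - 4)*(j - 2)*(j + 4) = j^3 - 2*j^2 - 16*j + 32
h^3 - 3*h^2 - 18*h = h*(h - 6)*(h + 3)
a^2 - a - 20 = (a - 5)*(a + 4)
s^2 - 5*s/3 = s*(s - 5/3)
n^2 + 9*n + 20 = (n + 4)*(n + 5)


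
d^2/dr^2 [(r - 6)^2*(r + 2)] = 6*r - 20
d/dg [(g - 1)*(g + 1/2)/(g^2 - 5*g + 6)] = (-9*g^2 + 26*g - 11)/(2*(g^4 - 10*g^3 + 37*g^2 - 60*g + 36))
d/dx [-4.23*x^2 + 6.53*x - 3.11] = 6.53 - 8.46*x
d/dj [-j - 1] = -1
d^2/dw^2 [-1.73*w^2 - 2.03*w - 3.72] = -3.46000000000000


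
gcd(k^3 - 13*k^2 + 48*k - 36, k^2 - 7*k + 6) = k^2 - 7*k + 6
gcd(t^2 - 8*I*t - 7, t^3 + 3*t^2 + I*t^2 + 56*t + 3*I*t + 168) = t - 7*I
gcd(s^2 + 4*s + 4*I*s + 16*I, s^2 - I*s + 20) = s + 4*I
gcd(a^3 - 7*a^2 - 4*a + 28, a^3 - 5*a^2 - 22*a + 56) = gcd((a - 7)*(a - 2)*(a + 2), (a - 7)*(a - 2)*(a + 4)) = a^2 - 9*a + 14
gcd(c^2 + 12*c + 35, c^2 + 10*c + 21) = c + 7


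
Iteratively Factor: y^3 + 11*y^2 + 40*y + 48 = (y + 4)*(y^2 + 7*y + 12) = (y + 4)^2*(y + 3)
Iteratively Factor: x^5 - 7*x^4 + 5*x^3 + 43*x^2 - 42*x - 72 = (x - 3)*(x^4 - 4*x^3 - 7*x^2 + 22*x + 24) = (x - 4)*(x - 3)*(x^3 - 7*x - 6) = (x - 4)*(x - 3)*(x + 1)*(x^2 - x - 6) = (x - 4)*(x - 3)^2*(x + 1)*(x + 2)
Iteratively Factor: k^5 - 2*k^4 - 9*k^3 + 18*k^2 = (k - 2)*(k^4 - 9*k^2) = k*(k - 2)*(k^3 - 9*k) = k*(k - 2)*(k + 3)*(k^2 - 3*k) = k*(k - 3)*(k - 2)*(k + 3)*(k)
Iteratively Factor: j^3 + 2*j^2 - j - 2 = (j + 2)*(j^2 - 1) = (j + 1)*(j + 2)*(j - 1)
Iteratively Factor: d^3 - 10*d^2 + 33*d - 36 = (d - 4)*(d^2 - 6*d + 9) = (d - 4)*(d - 3)*(d - 3)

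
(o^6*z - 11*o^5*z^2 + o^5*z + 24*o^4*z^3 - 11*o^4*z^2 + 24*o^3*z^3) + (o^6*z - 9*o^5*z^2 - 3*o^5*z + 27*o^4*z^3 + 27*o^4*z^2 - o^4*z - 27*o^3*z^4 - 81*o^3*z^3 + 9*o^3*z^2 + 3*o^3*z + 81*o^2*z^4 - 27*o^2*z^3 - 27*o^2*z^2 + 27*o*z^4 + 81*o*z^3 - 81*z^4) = 2*o^6*z - 20*o^5*z^2 - 2*o^5*z + 51*o^4*z^3 + 16*o^4*z^2 - o^4*z - 27*o^3*z^4 - 57*o^3*z^3 + 9*o^3*z^2 + 3*o^3*z + 81*o^2*z^4 - 27*o^2*z^3 - 27*o^2*z^2 + 27*o*z^4 + 81*o*z^3 - 81*z^4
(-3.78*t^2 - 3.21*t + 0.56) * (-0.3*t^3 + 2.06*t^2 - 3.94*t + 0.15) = 1.134*t^5 - 6.8238*t^4 + 8.1126*t^3 + 13.234*t^2 - 2.6879*t + 0.084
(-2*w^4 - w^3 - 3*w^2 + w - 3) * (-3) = 6*w^4 + 3*w^3 + 9*w^2 - 3*w + 9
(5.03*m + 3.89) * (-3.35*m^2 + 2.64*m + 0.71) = -16.8505*m^3 + 0.2477*m^2 + 13.8409*m + 2.7619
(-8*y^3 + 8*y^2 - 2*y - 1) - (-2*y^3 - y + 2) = -6*y^3 + 8*y^2 - y - 3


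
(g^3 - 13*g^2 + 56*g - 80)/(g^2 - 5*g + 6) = (g^3 - 13*g^2 + 56*g - 80)/(g^2 - 5*g + 6)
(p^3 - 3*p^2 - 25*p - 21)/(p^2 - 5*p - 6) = (p^2 - 4*p - 21)/(p - 6)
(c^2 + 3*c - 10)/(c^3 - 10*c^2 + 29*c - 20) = (c^2 + 3*c - 10)/(c^3 - 10*c^2 + 29*c - 20)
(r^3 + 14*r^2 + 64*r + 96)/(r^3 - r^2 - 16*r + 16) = (r^2 + 10*r + 24)/(r^2 - 5*r + 4)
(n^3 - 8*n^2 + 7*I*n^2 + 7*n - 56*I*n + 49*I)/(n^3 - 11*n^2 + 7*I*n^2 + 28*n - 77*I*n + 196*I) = (n - 1)/(n - 4)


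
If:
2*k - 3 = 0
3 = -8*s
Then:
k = 3/2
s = -3/8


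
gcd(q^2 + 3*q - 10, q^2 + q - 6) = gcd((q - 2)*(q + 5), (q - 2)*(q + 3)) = q - 2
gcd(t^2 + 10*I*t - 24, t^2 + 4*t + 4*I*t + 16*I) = t + 4*I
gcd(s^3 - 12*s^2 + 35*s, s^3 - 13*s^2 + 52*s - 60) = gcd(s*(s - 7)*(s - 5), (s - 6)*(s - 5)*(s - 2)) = s - 5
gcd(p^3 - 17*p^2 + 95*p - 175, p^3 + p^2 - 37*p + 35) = p - 5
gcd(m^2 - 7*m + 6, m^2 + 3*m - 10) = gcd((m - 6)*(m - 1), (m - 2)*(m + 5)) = 1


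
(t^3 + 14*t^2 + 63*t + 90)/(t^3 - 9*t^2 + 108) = (t^2 + 11*t + 30)/(t^2 - 12*t + 36)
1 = 1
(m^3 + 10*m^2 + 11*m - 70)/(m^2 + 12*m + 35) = m - 2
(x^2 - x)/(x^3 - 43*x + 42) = x/(x^2 + x - 42)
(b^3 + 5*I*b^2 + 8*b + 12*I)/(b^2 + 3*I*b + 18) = (b^2 - I*b + 2)/(b - 3*I)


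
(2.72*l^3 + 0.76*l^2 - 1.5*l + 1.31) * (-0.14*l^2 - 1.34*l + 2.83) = -0.3808*l^5 - 3.7512*l^4 + 6.8892*l^3 + 3.9774*l^2 - 6.0004*l + 3.7073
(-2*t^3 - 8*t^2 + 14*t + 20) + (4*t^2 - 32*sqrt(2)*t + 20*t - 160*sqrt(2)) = -2*t^3 - 4*t^2 - 32*sqrt(2)*t + 34*t - 160*sqrt(2) + 20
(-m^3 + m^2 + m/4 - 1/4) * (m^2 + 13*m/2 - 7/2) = -m^5 - 11*m^4/2 + 41*m^3/4 - 17*m^2/8 - 5*m/2 + 7/8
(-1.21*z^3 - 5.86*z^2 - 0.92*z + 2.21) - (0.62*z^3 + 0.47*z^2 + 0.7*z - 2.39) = -1.83*z^3 - 6.33*z^2 - 1.62*z + 4.6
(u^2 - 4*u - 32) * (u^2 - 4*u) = u^4 - 8*u^3 - 16*u^2 + 128*u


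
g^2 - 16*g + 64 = (g - 8)^2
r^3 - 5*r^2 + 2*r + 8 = (r - 4)*(r - 2)*(r + 1)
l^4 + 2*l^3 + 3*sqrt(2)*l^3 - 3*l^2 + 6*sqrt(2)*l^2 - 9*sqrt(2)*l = l*(l - 1)*(l + 3)*(l + 3*sqrt(2))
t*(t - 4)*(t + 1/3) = t^3 - 11*t^2/3 - 4*t/3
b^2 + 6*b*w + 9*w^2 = (b + 3*w)^2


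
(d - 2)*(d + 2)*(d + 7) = d^3 + 7*d^2 - 4*d - 28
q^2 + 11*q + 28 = (q + 4)*(q + 7)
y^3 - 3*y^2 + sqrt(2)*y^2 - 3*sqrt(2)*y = y*(y - 3)*(y + sqrt(2))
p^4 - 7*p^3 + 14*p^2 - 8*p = p*(p - 4)*(p - 2)*(p - 1)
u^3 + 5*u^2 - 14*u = u*(u - 2)*(u + 7)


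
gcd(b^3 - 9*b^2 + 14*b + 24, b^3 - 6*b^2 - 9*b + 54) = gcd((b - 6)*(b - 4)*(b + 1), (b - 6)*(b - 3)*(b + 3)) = b - 6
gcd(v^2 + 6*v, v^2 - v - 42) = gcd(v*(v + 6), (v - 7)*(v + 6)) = v + 6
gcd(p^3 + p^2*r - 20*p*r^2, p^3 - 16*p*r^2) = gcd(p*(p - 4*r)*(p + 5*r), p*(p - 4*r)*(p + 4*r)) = p^2 - 4*p*r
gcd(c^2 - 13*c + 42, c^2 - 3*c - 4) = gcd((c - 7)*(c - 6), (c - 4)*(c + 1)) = 1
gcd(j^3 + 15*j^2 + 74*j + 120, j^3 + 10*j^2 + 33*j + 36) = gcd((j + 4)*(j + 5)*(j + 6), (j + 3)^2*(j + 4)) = j + 4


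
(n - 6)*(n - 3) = n^2 - 9*n + 18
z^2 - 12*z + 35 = (z - 7)*(z - 5)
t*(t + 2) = t^2 + 2*t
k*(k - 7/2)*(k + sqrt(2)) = k^3 - 7*k^2/2 + sqrt(2)*k^2 - 7*sqrt(2)*k/2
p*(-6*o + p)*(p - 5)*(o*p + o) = -6*o^2*p^3 + 24*o^2*p^2 + 30*o^2*p + o*p^4 - 4*o*p^3 - 5*o*p^2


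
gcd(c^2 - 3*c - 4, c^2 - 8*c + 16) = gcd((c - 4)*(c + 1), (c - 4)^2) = c - 4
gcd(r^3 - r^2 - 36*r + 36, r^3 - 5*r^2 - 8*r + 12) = r^2 - 7*r + 6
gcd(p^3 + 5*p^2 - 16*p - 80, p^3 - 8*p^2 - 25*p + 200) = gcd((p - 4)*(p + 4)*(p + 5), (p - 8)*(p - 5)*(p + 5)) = p + 5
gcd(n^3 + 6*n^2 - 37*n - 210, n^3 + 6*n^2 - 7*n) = n + 7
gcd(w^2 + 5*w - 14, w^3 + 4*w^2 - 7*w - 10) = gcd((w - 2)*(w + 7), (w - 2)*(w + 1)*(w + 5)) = w - 2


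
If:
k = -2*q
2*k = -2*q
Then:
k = 0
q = 0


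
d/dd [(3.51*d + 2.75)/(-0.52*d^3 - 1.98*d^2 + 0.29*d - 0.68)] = (3.6504*d^3 + 11.2398*d^2 + 10.89*d - 3.1843)/(0.2704*d^6 + 2.0592*d^5 + 3.6188*d^4 - 0.4412*d^3 + 2.7769*d^2 - 0.3944*d + 0.4624)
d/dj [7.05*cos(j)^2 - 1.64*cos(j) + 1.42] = (1.64 - 14.1*cos(j))*sin(j)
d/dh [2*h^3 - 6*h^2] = 6*h*(h - 2)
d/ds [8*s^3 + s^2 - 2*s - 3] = 24*s^2 + 2*s - 2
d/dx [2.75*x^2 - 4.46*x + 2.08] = 5.5*x - 4.46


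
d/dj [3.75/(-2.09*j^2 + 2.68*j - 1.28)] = (15.675*j - 10.05)/(2.09*j^2 - 2.68*j + 1.28)^2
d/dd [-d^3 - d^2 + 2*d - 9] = -3*d^2 - 2*d + 2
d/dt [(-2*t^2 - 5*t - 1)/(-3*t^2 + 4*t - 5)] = (-23*t^2 + 14*t + 29)/(9*t^4 - 24*t^3 + 46*t^2 - 40*t + 25)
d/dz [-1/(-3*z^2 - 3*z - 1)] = 3*(-2*z - 1)/(3*z^2 + 3*z + 1)^2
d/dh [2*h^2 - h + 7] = 4*h - 1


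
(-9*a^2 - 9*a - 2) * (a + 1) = -9*a^3 - 18*a^2 - 11*a - 2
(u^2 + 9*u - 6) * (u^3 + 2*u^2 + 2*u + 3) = u^5 + 11*u^4 + 14*u^3 + 9*u^2 + 15*u - 18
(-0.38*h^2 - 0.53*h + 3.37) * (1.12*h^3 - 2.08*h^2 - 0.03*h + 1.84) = -0.4256*h^5 + 0.1968*h^4 + 4.8882*h^3 - 7.6929*h^2 - 1.0763*h + 6.2008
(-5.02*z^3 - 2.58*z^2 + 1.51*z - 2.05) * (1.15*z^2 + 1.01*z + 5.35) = -5.773*z^5 - 8.0372*z^4 - 27.7263*z^3 - 14.6354*z^2 + 6.008*z - 10.9675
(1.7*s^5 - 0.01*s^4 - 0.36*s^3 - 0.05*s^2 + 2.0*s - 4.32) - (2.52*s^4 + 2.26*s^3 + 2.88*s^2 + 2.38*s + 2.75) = 1.7*s^5 - 2.53*s^4 - 2.62*s^3 - 2.93*s^2 - 0.38*s - 7.07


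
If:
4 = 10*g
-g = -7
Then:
No Solution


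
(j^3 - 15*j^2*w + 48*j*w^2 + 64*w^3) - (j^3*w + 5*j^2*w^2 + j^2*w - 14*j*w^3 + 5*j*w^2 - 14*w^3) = -j^3*w + j^3 - 5*j^2*w^2 - 16*j^2*w + 14*j*w^3 + 43*j*w^2 + 78*w^3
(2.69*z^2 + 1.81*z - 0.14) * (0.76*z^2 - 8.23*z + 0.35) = 2.0444*z^4 - 20.7631*z^3 - 14.0612*z^2 + 1.7857*z - 0.049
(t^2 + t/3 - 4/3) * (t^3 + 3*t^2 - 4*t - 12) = t^5 + 10*t^4/3 - 13*t^3/3 - 52*t^2/3 + 4*t/3 + 16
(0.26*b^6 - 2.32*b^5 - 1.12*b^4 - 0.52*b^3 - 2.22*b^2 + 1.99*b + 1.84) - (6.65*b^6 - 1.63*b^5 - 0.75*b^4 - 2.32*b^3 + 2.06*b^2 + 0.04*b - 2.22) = -6.39*b^6 - 0.69*b^5 - 0.37*b^4 + 1.8*b^3 - 4.28*b^2 + 1.95*b + 4.06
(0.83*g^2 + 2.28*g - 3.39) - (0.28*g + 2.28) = 0.83*g^2 + 2.0*g - 5.67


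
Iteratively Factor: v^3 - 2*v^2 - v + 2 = (v - 2)*(v^2 - 1) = (v - 2)*(v + 1)*(v - 1)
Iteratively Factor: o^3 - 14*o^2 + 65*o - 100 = (o - 5)*(o^2 - 9*o + 20) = (o - 5)*(o - 4)*(o - 5)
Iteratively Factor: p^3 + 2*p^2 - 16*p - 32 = (p + 2)*(p^2 - 16) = (p - 4)*(p + 2)*(p + 4)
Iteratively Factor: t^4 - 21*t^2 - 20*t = (t + 1)*(t^3 - t^2 - 20*t) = (t + 1)*(t + 4)*(t^2 - 5*t) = t*(t + 1)*(t + 4)*(t - 5)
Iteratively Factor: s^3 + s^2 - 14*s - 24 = (s + 3)*(s^2 - 2*s - 8) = (s + 2)*(s + 3)*(s - 4)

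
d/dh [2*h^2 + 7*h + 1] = 4*h + 7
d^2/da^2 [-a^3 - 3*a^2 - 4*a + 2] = -6*a - 6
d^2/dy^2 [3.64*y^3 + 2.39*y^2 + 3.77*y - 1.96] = 21.84*y + 4.78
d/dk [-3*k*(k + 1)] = -6*k - 3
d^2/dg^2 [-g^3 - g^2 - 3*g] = -6*g - 2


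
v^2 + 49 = (v - 7*I)*(v + 7*I)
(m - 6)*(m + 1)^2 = m^3 - 4*m^2 - 11*m - 6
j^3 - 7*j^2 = j^2*(j - 7)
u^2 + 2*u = u*(u + 2)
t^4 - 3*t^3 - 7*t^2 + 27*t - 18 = (t - 3)*(t - 2)*(t - 1)*(t + 3)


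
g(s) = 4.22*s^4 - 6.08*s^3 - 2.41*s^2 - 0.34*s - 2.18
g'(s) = 16.88*s^3 - 18.24*s^2 - 4.82*s - 0.34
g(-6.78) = 10701.52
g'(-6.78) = -6067.04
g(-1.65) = 50.41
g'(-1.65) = -117.87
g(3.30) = 252.41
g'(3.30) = 391.74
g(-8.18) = 22061.27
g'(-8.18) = -10420.55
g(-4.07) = 1527.14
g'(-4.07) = -1420.90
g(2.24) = 22.87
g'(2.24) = 87.06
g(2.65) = 74.96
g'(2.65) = 172.93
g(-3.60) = 960.28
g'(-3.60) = -1006.93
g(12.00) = 76646.38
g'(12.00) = 26483.90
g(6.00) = 4064.86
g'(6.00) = 2960.18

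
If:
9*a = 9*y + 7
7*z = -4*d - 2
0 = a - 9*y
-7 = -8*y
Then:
No Solution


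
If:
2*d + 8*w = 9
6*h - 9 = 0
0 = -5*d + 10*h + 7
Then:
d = 22/5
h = 3/2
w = 1/40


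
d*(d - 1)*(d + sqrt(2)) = d^3 - d^2 + sqrt(2)*d^2 - sqrt(2)*d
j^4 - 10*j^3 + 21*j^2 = j^2*(j - 7)*(j - 3)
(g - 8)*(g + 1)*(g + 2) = g^3 - 5*g^2 - 22*g - 16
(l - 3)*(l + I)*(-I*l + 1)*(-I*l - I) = -l^4 + 2*l^3 - 2*I*l^3 + 4*l^2 + 4*I*l^2 - 2*l + 6*I*l - 3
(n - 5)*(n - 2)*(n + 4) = n^3 - 3*n^2 - 18*n + 40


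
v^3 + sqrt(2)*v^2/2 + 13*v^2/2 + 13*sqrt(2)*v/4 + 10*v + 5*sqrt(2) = (v + 5/2)*(v + 4)*(v + sqrt(2)/2)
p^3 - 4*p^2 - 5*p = p*(p - 5)*(p + 1)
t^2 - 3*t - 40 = (t - 8)*(t + 5)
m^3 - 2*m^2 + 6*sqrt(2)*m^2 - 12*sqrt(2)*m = m*(m - 2)*(m + 6*sqrt(2))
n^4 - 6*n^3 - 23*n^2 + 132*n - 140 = (n - 7)*(n - 2)^2*(n + 5)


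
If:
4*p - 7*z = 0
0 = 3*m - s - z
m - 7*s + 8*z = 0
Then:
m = 3*z/4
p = 7*z/4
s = 5*z/4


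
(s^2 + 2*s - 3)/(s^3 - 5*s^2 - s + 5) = (s + 3)/(s^2 - 4*s - 5)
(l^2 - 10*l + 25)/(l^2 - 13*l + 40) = (l - 5)/(l - 8)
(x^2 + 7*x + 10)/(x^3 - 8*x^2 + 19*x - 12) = (x^2 + 7*x + 10)/(x^3 - 8*x^2 + 19*x - 12)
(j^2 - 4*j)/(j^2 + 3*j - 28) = j/(j + 7)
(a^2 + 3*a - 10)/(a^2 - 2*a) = (a + 5)/a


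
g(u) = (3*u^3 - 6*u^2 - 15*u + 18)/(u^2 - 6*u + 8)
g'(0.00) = -0.19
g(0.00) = 2.25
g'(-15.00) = 2.90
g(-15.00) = -34.77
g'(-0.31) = 0.42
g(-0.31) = 2.21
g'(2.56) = -29.15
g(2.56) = 11.64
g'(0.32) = -1.12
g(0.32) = 2.05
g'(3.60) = -168.09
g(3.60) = -40.95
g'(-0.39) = 0.55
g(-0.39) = 2.17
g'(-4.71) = 2.51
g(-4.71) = -6.12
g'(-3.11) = 2.24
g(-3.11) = -2.30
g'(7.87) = 1.02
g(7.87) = 43.61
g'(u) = (6 - 2*u)*(3*u^3 - 6*u^2 - 15*u + 18)/(u^2 - 6*u + 8)^2 + (9*u^2 - 12*u - 15)/(u^2 - 6*u + 8) = 3*(u^4 - 12*u^3 + 41*u^2 - 44*u - 4)/(u^4 - 12*u^3 + 52*u^2 - 96*u + 64)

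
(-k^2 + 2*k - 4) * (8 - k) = k^3 - 10*k^2 + 20*k - 32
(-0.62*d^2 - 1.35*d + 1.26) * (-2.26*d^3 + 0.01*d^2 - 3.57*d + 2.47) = 1.4012*d^5 + 3.0448*d^4 - 0.6477*d^3 + 3.3007*d^2 - 7.8327*d + 3.1122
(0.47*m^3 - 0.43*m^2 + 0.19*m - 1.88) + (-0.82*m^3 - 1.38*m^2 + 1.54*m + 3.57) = -0.35*m^3 - 1.81*m^2 + 1.73*m + 1.69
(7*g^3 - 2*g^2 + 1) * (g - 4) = 7*g^4 - 30*g^3 + 8*g^2 + g - 4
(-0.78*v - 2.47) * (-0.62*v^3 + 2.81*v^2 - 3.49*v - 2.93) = 0.4836*v^4 - 0.6604*v^3 - 4.2185*v^2 + 10.9057*v + 7.2371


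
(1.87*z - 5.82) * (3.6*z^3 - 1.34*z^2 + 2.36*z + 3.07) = 6.732*z^4 - 23.4578*z^3 + 12.212*z^2 - 7.9943*z - 17.8674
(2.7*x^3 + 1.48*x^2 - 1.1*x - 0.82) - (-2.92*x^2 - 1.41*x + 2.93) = 2.7*x^3 + 4.4*x^2 + 0.31*x - 3.75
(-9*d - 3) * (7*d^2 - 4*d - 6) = -63*d^3 + 15*d^2 + 66*d + 18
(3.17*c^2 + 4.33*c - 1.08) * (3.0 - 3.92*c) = -12.4264*c^3 - 7.4636*c^2 + 17.2236*c - 3.24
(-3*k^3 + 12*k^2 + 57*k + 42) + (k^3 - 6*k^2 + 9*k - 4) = -2*k^3 + 6*k^2 + 66*k + 38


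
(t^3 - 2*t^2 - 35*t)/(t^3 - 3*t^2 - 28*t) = (t + 5)/(t + 4)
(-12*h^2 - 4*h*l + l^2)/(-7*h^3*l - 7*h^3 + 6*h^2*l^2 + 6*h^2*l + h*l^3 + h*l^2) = (-12*h^2 - 4*h*l + l^2)/(h*(-7*h^2*l - 7*h^2 + 6*h*l^2 + 6*h*l + l^3 + l^2))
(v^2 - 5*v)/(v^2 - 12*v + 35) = v/(v - 7)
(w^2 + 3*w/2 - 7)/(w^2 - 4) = (w + 7/2)/(w + 2)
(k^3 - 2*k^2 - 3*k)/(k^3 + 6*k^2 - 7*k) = (k^2 - 2*k - 3)/(k^2 + 6*k - 7)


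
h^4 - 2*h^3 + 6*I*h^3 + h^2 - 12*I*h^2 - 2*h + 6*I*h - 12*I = (h - 2)*(h - I)*(h + I)*(h + 6*I)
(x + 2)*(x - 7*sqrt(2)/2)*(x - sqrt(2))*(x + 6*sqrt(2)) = x^4 + 2*x^3 + 3*sqrt(2)*x^3/2 - 47*x^2 + 3*sqrt(2)*x^2 - 94*x + 42*sqrt(2)*x + 84*sqrt(2)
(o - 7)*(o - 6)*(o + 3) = o^3 - 10*o^2 + 3*o + 126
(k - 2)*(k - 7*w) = k^2 - 7*k*w - 2*k + 14*w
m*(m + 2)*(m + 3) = m^3 + 5*m^2 + 6*m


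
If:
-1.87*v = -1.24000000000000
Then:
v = 0.66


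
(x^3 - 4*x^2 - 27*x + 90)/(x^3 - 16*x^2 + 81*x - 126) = (x + 5)/(x - 7)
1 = 1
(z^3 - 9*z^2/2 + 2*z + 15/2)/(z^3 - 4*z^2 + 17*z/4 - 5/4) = 2*(z^2 - 2*z - 3)/(2*z^2 - 3*z + 1)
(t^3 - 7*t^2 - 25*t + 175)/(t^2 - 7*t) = t - 25/t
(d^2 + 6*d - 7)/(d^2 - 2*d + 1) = (d + 7)/(d - 1)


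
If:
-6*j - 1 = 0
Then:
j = -1/6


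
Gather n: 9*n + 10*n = 19*n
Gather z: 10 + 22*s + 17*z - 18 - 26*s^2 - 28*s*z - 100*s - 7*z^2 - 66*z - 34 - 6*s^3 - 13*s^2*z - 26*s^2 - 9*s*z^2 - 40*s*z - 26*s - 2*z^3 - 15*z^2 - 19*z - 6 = -6*s^3 - 52*s^2 - 104*s - 2*z^3 + z^2*(-9*s - 22) + z*(-13*s^2 - 68*s - 68) - 48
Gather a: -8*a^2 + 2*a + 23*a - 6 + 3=-8*a^2 + 25*a - 3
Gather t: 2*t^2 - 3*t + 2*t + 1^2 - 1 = 2*t^2 - t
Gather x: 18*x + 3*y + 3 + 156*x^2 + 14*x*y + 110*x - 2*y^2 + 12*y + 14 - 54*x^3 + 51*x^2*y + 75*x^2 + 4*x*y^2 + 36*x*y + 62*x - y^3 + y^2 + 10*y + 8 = -54*x^3 + x^2*(51*y + 231) + x*(4*y^2 + 50*y + 190) - y^3 - y^2 + 25*y + 25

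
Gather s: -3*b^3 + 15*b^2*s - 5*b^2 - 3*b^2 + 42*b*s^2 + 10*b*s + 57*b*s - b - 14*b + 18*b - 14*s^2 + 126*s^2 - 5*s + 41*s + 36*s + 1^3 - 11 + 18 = -3*b^3 - 8*b^2 + 3*b + s^2*(42*b + 112) + s*(15*b^2 + 67*b + 72) + 8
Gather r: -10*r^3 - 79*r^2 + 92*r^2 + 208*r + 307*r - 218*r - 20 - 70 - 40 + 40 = -10*r^3 + 13*r^2 + 297*r - 90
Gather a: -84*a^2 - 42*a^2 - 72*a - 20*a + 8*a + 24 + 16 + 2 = -126*a^2 - 84*a + 42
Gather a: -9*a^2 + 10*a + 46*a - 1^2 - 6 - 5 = -9*a^2 + 56*a - 12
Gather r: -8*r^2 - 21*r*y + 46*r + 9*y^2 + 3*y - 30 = -8*r^2 + r*(46 - 21*y) + 9*y^2 + 3*y - 30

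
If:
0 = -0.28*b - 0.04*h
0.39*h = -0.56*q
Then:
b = 0.205128205128205*q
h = -1.43589743589744*q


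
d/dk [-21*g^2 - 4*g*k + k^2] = -4*g + 2*k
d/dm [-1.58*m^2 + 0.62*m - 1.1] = 0.62 - 3.16*m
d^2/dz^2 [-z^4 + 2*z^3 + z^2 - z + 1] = -12*z^2 + 12*z + 2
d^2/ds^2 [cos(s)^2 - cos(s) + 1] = cos(s) - 2*cos(2*s)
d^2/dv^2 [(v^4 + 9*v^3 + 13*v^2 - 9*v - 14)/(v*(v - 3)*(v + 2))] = 2*(29*v^3 - 21*v^2 + 63*v - 63)/(v^3*(v^3 - 9*v^2 + 27*v - 27))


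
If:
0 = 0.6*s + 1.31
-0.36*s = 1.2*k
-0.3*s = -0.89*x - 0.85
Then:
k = 0.66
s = -2.18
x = -1.69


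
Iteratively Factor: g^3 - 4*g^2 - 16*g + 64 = (g - 4)*(g^2 - 16) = (g - 4)^2*(g + 4)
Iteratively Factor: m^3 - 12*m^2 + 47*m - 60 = (m - 4)*(m^2 - 8*m + 15) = (m - 5)*(m - 4)*(m - 3)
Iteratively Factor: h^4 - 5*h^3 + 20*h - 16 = (h - 2)*(h^3 - 3*h^2 - 6*h + 8) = (h - 2)*(h - 1)*(h^2 - 2*h - 8) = (h - 2)*(h - 1)*(h + 2)*(h - 4)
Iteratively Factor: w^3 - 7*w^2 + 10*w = (w - 2)*(w^2 - 5*w) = w*(w - 2)*(w - 5)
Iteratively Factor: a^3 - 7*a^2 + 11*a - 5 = (a - 1)*(a^2 - 6*a + 5) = (a - 5)*(a - 1)*(a - 1)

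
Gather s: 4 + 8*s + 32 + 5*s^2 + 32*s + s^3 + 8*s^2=s^3 + 13*s^2 + 40*s + 36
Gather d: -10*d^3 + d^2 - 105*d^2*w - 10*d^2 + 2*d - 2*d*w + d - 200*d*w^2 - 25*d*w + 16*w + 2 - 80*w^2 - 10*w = -10*d^3 + d^2*(-105*w - 9) + d*(-200*w^2 - 27*w + 3) - 80*w^2 + 6*w + 2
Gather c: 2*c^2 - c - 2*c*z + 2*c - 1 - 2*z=2*c^2 + c*(1 - 2*z) - 2*z - 1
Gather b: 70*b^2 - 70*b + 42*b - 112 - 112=70*b^2 - 28*b - 224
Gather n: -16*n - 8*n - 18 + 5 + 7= -24*n - 6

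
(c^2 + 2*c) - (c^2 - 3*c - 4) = 5*c + 4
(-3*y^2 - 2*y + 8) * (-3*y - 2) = 9*y^3 + 12*y^2 - 20*y - 16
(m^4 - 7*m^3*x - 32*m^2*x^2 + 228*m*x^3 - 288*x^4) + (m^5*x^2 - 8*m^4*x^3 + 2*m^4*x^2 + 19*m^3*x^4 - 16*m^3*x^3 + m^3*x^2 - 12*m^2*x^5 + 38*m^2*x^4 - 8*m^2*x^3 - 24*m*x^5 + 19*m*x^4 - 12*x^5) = m^5*x^2 - 8*m^4*x^3 + 2*m^4*x^2 + m^4 + 19*m^3*x^4 - 16*m^3*x^3 + m^3*x^2 - 7*m^3*x - 12*m^2*x^5 + 38*m^2*x^4 - 8*m^2*x^3 - 32*m^2*x^2 - 24*m*x^5 + 19*m*x^4 + 228*m*x^3 - 12*x^5 - 288*x^4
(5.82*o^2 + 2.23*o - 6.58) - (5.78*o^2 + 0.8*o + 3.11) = 0.04*o^2 + 1.43*o - 9.69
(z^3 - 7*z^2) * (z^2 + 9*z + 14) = z^5 + 2*z^4 - 49*z^3 - 98*z^2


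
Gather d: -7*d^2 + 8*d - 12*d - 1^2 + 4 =-7*d^2 - 4*d + 3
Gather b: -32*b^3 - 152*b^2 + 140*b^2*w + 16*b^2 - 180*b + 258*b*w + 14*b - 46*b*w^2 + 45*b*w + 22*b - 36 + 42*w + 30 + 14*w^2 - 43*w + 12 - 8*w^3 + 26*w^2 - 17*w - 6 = -32*b^3 + b^2*(140*w - 136) + b*(-46*w^2 + 303*w - 144) - 8*w^3 + 40*w^2 - 18*w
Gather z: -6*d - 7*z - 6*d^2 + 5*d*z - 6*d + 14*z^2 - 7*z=-6*d^2 - 12*d + 14*z^2 + z*(5*d - 14)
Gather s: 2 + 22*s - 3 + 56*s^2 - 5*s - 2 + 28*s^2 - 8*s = 84*s^2 + 9*s - 3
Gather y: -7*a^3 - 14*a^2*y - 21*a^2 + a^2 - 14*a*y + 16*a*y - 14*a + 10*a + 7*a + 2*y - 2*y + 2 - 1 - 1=-7*a^3 - 20*a^2 + 3*a + y*(-14*a^2 + 2*a)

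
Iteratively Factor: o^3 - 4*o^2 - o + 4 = (o - 4)*(o^2 - 1) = (o - 4)*(o + 1)*(o - 1)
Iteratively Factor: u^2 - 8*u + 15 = (u - 3)*(u - 5)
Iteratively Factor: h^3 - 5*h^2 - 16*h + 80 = (h - 5)*(h^2 - 16) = (h - 5)*(h - 4)*(h + 4)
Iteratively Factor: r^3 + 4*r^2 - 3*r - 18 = (r + 3)*(r^2 + r - 6) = (r + 3)^2*(r - 2)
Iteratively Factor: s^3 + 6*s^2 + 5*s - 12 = (s - 1)*(s^2 + 7*s + 12) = (s - 1)*(s + 4)*(s + 3)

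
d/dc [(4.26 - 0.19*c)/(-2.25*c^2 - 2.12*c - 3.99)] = (-0.4275*c^2 + 19.17*c + 9.7893)/(5.0625*c^4 + 9.54*c^3 + 22.4494*c^2 + 16.9176*c + 15.9201)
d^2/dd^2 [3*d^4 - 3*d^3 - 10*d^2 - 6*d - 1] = 36*d^2 - 18*d - 20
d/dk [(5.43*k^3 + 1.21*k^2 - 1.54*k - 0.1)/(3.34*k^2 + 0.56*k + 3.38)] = (18.1362*k^4 + 6.0816*k^3 + 60.8814*k^2 + 8.8476*k - 5.1492)/(11.1556*k^4 + 3.7408*k^3 + 22.892*k^2 + 3.7856*k + 11.4244)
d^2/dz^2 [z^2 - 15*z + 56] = 2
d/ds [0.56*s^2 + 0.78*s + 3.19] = 1.12*s + 0.78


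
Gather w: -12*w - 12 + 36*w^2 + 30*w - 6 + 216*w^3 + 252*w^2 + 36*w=216*w^3 + 288*w^2 + 54*w - 18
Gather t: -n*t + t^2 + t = t^2 + t*(1 - n)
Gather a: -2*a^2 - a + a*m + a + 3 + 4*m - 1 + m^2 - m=-2*a^2 + a*m + m^2 + 3*m + 2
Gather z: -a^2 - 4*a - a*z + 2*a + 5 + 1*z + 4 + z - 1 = -a^2 - 2*a + z*(2 - a) + 8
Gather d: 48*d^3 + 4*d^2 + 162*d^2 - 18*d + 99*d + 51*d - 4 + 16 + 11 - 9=48*d^3 + 166*d^2 + 132*d + 14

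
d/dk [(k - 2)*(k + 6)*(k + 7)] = 3*k^2 + 22*k + 16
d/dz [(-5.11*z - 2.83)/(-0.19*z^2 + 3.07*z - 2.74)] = (-0.9709*z^2 - 1.0754*z + 22.6895)/(0.0361*z^4 - 1.1666*z^3 + 10.4661*z^2 - 16.8236*z + 7.5076)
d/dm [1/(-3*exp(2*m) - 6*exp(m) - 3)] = 2*(exp(m) + 1)*exp(m)/(3*(exp(2*m) + 2*exp(m) + 1)^2)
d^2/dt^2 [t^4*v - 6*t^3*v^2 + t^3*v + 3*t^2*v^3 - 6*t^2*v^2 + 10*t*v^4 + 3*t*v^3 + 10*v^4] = 6*v*(2*t^2 - 6*t*v + t + v^2 - 2*v)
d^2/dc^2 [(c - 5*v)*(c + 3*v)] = 2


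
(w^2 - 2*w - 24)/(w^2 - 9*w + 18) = (w + 4)/(w - 3)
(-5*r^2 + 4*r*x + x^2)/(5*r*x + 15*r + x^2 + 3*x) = (-r + x)/(x + 3)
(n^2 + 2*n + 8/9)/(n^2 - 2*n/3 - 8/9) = (3*n + 4)/(3*n - 4)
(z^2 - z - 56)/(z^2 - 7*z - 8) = (z + 7)/(z + 1)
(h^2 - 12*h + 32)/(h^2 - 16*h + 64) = (h - 4)/(h - 8)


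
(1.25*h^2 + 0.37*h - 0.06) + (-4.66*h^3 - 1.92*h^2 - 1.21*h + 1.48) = -4.66*h^3 - 0.67*h^2 - 0.84*h + 1.42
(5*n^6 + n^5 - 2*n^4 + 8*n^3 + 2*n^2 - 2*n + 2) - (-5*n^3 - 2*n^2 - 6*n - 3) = 5*n^6 + n^5 - 2*n^4 + 13*n^3 + 4*n^2 + 4*n + 5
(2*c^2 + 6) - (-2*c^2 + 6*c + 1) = 4*c^2 - 6*c + 5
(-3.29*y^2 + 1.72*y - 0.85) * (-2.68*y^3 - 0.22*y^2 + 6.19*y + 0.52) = 8.8172*y^5 - 3.8858*y^4 - 18.4655*y^3 + 9.123*y^2 - 4.3671*y - 0.442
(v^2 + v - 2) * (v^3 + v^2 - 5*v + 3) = v^5 + 2*v^4 - 6*v^3 - 4*v^2 + 13*v - 6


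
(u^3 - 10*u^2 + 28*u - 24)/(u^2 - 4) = (u^2 - 8*u + 12)/(u + 2)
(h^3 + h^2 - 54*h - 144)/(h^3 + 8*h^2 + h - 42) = (h^2 - 2*h - 48)/(h^2 + 5*h - 14)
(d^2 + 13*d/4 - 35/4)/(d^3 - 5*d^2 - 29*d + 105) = (d - 7/4)/(d^2 - 10*d + 21)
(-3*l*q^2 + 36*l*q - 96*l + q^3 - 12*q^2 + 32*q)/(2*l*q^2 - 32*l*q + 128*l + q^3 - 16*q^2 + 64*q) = (-3*l*q + 12*l + q^2 - 4*q)/(2*l*q - 16*l + q^2 - 8*q)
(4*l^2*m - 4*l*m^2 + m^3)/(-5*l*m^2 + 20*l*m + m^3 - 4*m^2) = (-4*l^2 + 4*l*m - m^2)/(5*l*m - 20*l - m^2 + 4*m)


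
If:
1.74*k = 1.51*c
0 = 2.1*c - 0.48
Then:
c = 0.23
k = 0.20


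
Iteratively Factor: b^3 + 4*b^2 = (b + 4)*(b^2) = b*(b + 4)*(b)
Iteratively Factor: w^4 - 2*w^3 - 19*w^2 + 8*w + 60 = (w - 2)*(w^3 - 19*w - 30) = (w - 2)*(w + 2)*(w^2 - 2*w - 15) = (w - 2)*(w + 2)*(w + 3)*(w - 5)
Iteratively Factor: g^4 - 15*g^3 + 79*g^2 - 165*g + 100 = (g - 5)*(g^3 - 10*g^2 + 29*g - 20) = (g - 5)^2*(g^2 - 5*g + 4) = (g - 5)^2*(g - 1)*(g - 4)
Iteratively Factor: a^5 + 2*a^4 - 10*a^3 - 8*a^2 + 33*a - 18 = (a - 2)*(a^4 + 4*a^3 - 2*a^2 - 12*a + 9) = (a - 2)*(a + 3)*(a^3 + a^2 - 5*a + 3) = (a - 2)*(a - 1)*(a + 3)*(a^2 + 2*a - 3) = (a - 2)*(a - 1)^2*(a + 3)*(a + 3)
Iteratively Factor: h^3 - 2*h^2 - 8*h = (h + 2)*(h^2 - 4*h) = (h - 4)*(h + 2)*(h)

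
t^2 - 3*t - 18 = (t - 6)*(t + 3)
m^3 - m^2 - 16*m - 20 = (m - 5)*(m + 2)^2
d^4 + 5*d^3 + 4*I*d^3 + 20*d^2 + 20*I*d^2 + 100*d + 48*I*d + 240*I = (d + 5)*(d - 4*I)*(d + 2*I)*(d + 6*I)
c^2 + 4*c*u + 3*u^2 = (c + u)*(c + 3*u)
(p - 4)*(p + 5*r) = p^2 + 5*p*r - 4*p - 20*r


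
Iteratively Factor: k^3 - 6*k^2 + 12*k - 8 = (k - 2)*(k^2 - 4*k + 4) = (k - 2)^2*(k - 2)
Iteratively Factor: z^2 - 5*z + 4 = (z - 1)*(z - 4)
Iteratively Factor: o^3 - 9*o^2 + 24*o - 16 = (o - 4)*(o^2 - 5*o + 4) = (o - 4)^2*(o - 1)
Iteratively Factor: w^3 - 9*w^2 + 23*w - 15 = (w - 1)*(w^2 - 8*w + 15) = (w - 5)*(w - 1)*(w - 3)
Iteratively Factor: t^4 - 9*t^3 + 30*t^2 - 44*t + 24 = (t - 2)*(t^3 - 7*t^2 + 16*t - 12) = (t - 3)*(t - 2)*(t^2 - 4*t + 4) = (t - 3)*(t - 2)^2*(t - 2)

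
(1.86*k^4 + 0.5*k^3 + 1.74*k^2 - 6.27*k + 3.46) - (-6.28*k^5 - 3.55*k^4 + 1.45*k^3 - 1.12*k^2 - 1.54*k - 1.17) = 6.28*k^5 + 5.41*k^4 - 0.95*k^3 + 2.86*k^2 - 4.73*k + 4.63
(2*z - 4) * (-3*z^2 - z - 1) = -6*z^3 + 10*z^2 + 2*z + 4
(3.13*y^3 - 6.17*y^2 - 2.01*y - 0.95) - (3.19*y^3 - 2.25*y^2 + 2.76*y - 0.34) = -0.0600000000000001*y^3 - 3.92*y^2 - 4.77*y - 0.61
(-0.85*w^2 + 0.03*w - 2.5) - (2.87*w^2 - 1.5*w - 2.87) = -3.72*w^2 + 1.53*w + 0.37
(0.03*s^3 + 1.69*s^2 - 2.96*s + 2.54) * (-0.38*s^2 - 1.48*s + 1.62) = -0.0114*s^5 - 0.6866*s^4 - 1.3278*s^3 + 6.1534*s^2 - 8.5544*s + 4.1148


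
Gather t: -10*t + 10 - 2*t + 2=12 - 12*t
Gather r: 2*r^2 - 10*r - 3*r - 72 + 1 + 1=2*r^2 - 13*r - 70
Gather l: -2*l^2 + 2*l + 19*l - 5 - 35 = -2*l^2 + 21*l - 40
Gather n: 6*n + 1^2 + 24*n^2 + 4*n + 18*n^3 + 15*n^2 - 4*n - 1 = 18*n^3 + 39*n^2 + 6*n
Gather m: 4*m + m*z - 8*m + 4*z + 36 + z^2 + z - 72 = m*(z - 4) + z^2 + 5*z - 36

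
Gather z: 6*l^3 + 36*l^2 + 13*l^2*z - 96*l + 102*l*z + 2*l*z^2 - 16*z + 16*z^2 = 6*l^3 + 36*l^2 - 96*l + z^2*(2*l + 16) + z*(13*l^2 + 102*l - 16)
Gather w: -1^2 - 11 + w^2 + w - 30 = w^2 + w - 42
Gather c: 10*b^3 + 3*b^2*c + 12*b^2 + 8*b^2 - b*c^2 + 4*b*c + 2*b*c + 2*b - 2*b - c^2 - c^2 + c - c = 10*b^3 + 20*b^2 + c^2*(-b - 2) + c*(3*b^2 + 6*b)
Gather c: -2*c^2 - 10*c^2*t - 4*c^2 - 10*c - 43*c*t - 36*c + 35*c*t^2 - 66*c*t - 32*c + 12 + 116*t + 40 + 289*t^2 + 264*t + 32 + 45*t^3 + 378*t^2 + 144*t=c^2*(-10*t - 6) + c*(35*t^2 - 109*t - 78) + 45*t^3 + 667*t^2 + 524*t + 84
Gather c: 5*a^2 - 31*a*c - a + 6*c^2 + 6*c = 5*a^2 - a + 6*c^2 + c*(6 - 31*a)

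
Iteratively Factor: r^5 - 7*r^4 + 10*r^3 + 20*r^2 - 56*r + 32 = (r - 2)*(r^4 - 5*r^3 + 20*r - 16) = (r - 4)*(r - 2)*(r^3 - r^2 - 4*r + 4) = (r - 4)*(r - 2)*(r - 1)*(r^2 - 4) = (r - 4)*(r - 2)^2*(r - 1)*(r + 2)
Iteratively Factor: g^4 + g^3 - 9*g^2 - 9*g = (g - 3)*(g^3 + 4*g^2 + 3*g) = (g - 3)*(g + 1)*(g^2 + 3*g) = (g - 3)*(g + 1)*(g + 3)*(g)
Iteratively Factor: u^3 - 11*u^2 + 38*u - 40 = (u - 4)*(u^2 - 7*u + 10) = (u - 4)*(u - 2)*(u - 5)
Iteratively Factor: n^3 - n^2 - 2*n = (n - 2)*(n^2 + n) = n*(n - 2)*(n + 1)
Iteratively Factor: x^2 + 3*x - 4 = (x - 1)*(x + 4)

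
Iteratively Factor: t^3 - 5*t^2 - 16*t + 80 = (t + 4)*(t^2 - 9*t + 20) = (t - 4)*(t + 4)*(t - 5)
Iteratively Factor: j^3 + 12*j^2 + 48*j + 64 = (j + 4)*(j^2 + 8*j + 16) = (j + 4)^2*(j + 4)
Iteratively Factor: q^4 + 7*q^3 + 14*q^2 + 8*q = (q + 4)*(q^3 + 3*q^2 + 2*q) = (q + 2)*(q + 4)*(q^2 + q) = q*(q + 2)*(q + 4)*(q + 1)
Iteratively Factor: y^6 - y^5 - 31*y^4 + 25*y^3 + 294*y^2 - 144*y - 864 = (y + 2)*(y^5 - 3*y^4 - 25*y^3 + 75*y^2 + 144*y - 432) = (y - 3)*(y + 2)*(y^4 - 25*y^2 + 144) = (y - 3)^2*(y + 2)*(y^3 + 3*y^2 - 16*y - 48) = (y - 4)*(y - 3)^2*(y + 2)*(y^2 + 7*y + 12) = (y - 4)*(y - 3)^2*(y + 2)*(y + 3)*(y + 4)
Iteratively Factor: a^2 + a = (a)*(a + 1)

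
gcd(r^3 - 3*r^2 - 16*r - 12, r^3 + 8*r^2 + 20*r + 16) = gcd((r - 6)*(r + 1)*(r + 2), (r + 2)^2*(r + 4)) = r + 2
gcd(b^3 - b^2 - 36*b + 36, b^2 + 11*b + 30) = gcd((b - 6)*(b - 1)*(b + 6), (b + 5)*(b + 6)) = b + 6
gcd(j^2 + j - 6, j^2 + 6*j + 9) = j + 3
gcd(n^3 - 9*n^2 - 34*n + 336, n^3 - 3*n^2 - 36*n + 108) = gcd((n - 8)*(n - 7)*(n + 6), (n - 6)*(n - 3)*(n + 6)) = n + 6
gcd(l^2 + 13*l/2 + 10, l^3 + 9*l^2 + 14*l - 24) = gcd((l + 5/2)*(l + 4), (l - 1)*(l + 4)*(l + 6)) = l + 4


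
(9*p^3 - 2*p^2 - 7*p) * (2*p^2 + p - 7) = 18*p^5 + 5*p^4 - 79*p^3 + 7*p^2 + 49*p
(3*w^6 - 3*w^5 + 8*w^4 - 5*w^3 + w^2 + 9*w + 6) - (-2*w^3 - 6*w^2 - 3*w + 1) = 3*w^6 - 3*w^5 + 8*w^4 - 3*w^3 + 7*w^2 + 12*w + 5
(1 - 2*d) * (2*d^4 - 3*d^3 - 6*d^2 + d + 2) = -4*d^5 + 8*d^4 + 9*d^3 - 8*d^2 - 3*d + 2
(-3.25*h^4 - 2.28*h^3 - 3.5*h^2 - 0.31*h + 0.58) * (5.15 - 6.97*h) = 22.6525*h^5 - 0.845900000000002*h^4 + 12.653*h^3 - 15.8643*h^2 - 5.6391*h + 2.987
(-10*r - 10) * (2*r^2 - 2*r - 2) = -20*r^3 + 40*r + 20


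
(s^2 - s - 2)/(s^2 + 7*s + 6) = (s - 2)/(s + 6)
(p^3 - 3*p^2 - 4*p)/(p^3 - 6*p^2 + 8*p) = (p + 1)/(p - 2)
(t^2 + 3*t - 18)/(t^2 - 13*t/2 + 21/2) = 2*(t + 6)/(2*t - 7)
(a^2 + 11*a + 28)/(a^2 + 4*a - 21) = (a + 4)/(a - 3)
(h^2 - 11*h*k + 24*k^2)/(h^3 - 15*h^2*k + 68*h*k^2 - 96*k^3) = 1/(h - 4*k)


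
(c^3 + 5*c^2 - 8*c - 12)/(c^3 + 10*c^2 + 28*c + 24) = (c^2 - c - 2)/(c^2 + 4*c + 4)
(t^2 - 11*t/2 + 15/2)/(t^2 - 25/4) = 2*(t - 3)/(2*t + 5)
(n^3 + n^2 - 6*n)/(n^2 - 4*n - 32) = n*(-n^2 - n + 6)/(-n^2 + 4*n + 32)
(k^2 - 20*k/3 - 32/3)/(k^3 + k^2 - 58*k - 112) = (k + 4/3)/(k^2 + 9*k + 14)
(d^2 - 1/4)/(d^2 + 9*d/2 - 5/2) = (d + 1/2)/(d + 5)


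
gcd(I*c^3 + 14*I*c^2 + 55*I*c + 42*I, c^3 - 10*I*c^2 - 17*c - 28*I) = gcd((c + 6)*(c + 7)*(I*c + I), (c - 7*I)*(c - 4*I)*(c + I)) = 1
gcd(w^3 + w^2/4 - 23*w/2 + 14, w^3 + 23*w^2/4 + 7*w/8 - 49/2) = w^2 + 9*w/4 - 7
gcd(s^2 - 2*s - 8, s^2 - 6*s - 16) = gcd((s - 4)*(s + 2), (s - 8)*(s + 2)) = s + 2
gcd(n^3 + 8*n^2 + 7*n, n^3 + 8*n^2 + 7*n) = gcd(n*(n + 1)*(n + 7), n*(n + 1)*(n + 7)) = n^3 + 8*n^2 + 7*n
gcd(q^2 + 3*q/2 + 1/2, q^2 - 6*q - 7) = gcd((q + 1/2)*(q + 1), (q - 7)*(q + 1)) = q + 1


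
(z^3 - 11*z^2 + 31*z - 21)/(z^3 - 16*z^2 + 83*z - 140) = (z^2 - 4*z + 3)/(z^2 - 9*z + 20)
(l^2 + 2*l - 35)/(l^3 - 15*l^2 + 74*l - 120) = (l + 7)/(l^2 - 10*l + 24)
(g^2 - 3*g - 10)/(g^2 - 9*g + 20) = (g + 2)/(g - 4)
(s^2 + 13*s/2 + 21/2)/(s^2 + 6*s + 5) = (2*s^2 + 13*s + 21)/(2*(s^2 + 6*s + 5))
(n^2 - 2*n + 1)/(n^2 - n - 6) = (-n^2 + 2*n - 1)/(-n^2 + n + 6)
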